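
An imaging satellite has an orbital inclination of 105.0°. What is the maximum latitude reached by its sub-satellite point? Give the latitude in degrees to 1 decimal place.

75.0°

Retrograde orbit: the ground track reaches ±(180° − i) = ±(180 − 105.0) = ±75.0°.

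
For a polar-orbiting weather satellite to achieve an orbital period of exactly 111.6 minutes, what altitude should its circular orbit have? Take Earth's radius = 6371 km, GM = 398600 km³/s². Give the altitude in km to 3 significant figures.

T = 111.6 min = 6696.0 s.
From T = 2π√(a³/μ): a = (μ T²/4π²)^(1/3) = (398600 × 6696.0² / 4π²)^(1/3) = 7678 km.
Altitude h = a − R = 7678 − 6371 = 1307 km.

1310 km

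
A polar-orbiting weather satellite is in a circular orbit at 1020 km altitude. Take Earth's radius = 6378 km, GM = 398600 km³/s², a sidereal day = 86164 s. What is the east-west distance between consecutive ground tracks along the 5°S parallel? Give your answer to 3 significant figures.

Semi-major axis a = 6378 + 1020 = 7398 km. Period T = 2π√(a³/μ) = 2π√(7398³/398600) = 6332.6 s = 105.54 min.
Node shift per orbit = (6332.6/86164) × 360° = 26.46°.
Equatorial spacing = 26.46 × 111.3 km/° = 2945 km.
At 5° latitude, spacing = 2945 × cos(5°) = 2934 km.

2930 km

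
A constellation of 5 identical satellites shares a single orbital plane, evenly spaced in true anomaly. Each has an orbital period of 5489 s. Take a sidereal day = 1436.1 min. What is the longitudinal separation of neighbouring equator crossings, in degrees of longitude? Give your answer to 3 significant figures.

Single-satellite node shift = (5489.0/86166) × 360° = 22.93°.
With 5 satellites evenly phased, successive equator crossings are 22.93/5 = 4.587° apart.

4.59°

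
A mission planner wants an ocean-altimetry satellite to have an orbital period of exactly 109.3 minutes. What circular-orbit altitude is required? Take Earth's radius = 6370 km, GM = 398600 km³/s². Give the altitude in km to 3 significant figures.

T = 109.3 min = 6558.0 s.
From T = 2π√(a³/μ): a = (μ T²/4π²)^(1/3) = (398600 × 6558.0² / 4π²)^(1/3) = 7573 km.
Altitude h = a − R = 7573 − 6370 = 1203 km.

1200 km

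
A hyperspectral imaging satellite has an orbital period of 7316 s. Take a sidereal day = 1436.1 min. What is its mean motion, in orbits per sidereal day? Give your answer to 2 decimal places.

11.78

Orbits per sidereal day = 86166 / 7316.0 = 11.778.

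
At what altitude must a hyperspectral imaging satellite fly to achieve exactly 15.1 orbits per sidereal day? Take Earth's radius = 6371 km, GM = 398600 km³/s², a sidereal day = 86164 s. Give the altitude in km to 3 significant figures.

531 km

Required period T = 86164 / 15.1 = 5706.2 s.
From T = 2π√(a³/μ): a = (μ T²/4π²)^(1/3) = (398600 × 5706.2² / 4π²)^(1/3) = 6902 km.
Altitude h = a − R = 6902 − 6371 = 531 km.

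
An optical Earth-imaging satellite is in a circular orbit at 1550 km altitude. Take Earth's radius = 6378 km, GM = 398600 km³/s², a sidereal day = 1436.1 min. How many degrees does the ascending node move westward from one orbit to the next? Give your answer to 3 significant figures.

Semi-major axis a = 6378 + 1550 = 7928 km. Period T = 2π√(a³/μ) = 2π√(7928³/398600) = 7025.2 s = 117.09 min.
During one orbit Earth rotates (7025.2 / 86166) × 360° = 29.35°.

29.4°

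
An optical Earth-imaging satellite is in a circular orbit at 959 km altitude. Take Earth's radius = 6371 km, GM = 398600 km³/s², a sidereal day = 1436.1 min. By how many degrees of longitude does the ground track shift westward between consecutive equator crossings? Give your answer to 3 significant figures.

Semi-major axis a = 6371 + 959 = 7330 km. Period T = 2π√(a³/μ) = 2π√(7330³/398600) = 6245.5 s = 104.09 min.
During one orbit Earth rotates (6245.5 / 86166) × 360° = 26.09°.

26.1°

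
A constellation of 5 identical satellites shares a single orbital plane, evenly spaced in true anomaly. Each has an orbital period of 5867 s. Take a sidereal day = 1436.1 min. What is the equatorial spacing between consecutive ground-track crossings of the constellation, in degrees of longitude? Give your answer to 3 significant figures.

4.90°

Single-satellite node shift = (5867.0/86166) × 360° = 24.51°.
With 5 satellites evenly phased, successive equator crossings are 24.51/5 = 4.902° apart.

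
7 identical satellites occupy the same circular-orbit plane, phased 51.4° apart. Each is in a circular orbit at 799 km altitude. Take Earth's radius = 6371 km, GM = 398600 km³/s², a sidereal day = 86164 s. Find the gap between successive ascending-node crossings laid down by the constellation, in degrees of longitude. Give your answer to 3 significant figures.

Semi-major axis a = 6371 + 799 = 7170 km. Period T = 2π√(a³/μ) = 2π√(7170³/398600) = 6042.1 s = 100.70 min.
Single-satellite node shift = (6042.1/86164) × 360° = 25.24°.
With 7 satellites evenly phased, successive equator crossings are 25.24/7 = 3.606° apart.

3.61°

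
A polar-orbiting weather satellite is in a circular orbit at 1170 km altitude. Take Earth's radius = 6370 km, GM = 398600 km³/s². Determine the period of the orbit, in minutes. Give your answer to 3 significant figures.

Semi-major axis a = 6370 + 1170 = 7540 km. Period T = 2π√(a³/μ) = 2π√(7540³/398600) = 6515.8 s = 108.60 min.

109 min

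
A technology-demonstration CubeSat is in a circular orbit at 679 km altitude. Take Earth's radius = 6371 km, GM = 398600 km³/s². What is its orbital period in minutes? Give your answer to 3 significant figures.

Semi-major axis a = 6371 + 679 = 7050 km. Period T = 2π√(a³/μ) = 2π√(7050³/398600) = 5891.1 s = 98.18 min.

98.2 min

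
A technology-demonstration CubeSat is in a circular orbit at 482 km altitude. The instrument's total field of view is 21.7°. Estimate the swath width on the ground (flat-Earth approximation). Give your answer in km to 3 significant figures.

185 km

Half-angle = 21.7°/2 = 10.85°.
Swath width ≈ 2h·tan(θ/2) = 2 × 482 × tan(10.85°) = 184.8 km.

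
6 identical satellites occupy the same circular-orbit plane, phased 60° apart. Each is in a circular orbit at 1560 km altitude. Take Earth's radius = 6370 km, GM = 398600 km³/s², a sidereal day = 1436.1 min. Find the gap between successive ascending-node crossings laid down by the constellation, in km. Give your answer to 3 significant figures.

Semi-major axis a = 6370 + 1560 = 7930 km. Period T = 2π√(a³/μ) = 2π√(7930³/398600) = 7027.8 s = 117.13 min.
Single-satellite node shift = (7027.8/86166) × 360° = 29.36°.
With 6 satellites evenly phased, successive equator crossings are 29.36/6 = 4.894° apart.
That is 4.894 × 111.2 = 544 km at the equator.

544 km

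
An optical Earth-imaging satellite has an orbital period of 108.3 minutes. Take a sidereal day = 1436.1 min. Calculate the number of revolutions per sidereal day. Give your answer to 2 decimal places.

13.26

T = 108.3 min = 6498.0 s.
Orbits per sidereal day = 86166 / 6498.0 = 13.260.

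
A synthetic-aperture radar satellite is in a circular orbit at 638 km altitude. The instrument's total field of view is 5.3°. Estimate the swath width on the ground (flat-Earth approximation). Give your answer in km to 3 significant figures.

59.1 km

Half-angle = 5.3°/2 = 2.65°.
Swath width ≈ 2h·tan(θ/2) = 2 × 638 × tan(2.65°) = 59.1 km.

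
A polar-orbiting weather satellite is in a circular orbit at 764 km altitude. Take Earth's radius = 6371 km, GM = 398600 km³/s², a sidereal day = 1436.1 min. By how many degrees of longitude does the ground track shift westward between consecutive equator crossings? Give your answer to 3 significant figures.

25.1°

Semi-major axis a = 6371 + 764 = 7135 km. Period T = 2π√(a³/μ) = 2π√(7135³/398600) = 5997.9 s = 99.97 min.
During one orbit Earth rotates (5997.9 / 86166) × 360° = 25.06°.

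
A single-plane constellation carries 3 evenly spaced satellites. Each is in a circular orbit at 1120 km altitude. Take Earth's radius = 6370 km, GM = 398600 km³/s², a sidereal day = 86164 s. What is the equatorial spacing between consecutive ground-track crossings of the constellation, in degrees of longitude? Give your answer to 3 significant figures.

8.98°

Semi-major axis a = 6370 + 1120 = 7490 km. Period T = 2π√(a³/μ) = 2π√(7490³/398600) = 6451.1 s = 107.52 min.
Single-satellite node shift = (6451.1/86164) × 360° = 26.95°.
With 3 satellites evenly phased, successive equator crossings are 26.95/3 = 8.984° apart.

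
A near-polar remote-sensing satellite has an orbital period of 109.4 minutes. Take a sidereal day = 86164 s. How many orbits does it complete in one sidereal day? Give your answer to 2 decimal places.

13.13

T = 109.4 min = 6564.0 s.
Orbits per sidereal day = 86164 / 6564.0 = 13.127.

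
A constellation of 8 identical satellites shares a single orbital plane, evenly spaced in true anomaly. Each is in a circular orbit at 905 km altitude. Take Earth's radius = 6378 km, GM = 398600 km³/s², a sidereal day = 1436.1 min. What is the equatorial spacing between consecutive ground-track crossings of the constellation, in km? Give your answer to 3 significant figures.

Semi-major axis a = 6378 + 905 = 7283 km. Period T = 2π√(a³/μ) = 2π√(7283³/398600) = 6185.5 s = 103.09 min.
Single-satellite node shift = (6185.5/86166) × 360° = 25.84°.
With 8 satellites evenly phased, successive equator crossings are 25.84/8 = 3.230° apart.
That is 3.230 × 111.3 = 360 km at the equator.

360 km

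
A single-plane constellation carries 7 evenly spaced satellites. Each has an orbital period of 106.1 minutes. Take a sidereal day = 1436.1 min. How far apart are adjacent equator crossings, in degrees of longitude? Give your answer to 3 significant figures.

T = 106.1 min = 6366.0 s.
Single-satellite node shift = (6366.0/86166) × 360° = 26.60°.
With 7 satellites evenly phased, successive equator crossings are 26.60/7 = 3.800° apart.

3.80°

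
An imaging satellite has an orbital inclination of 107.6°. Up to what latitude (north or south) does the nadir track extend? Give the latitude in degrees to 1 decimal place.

72.4°

Retrograde orbit: the ground track reaches ±(180° − i) = ±(180 − 107.6) = ±72.4°.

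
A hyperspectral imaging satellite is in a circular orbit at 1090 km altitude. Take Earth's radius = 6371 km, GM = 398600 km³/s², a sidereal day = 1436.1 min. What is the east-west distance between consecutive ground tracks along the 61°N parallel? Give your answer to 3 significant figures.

1440 km

Semi-major axis a = 6371 + 1090 = 7461 km. Period T = 2π√(a³/μ) = 2π√(7461³/398600) = 6413.7 s = 106.89 min.
Node shift per orbit = (6413.7/86166) × 360° = 26.80°.
Equatorial spacing = 26.80 × 111.2 km/° = 2980 km.
At 61° latitude, spacing = 2980 × cos(61°) = 1445 km.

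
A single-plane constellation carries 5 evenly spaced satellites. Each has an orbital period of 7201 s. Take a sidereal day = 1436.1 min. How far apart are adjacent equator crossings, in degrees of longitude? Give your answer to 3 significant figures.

Single-satellite node shift = (7201.0/86166) × 360° = 30.09°.
With 5 satellites evenly phased, successive equator crossings are 30.09/5 = 6.017° apart.

6.02°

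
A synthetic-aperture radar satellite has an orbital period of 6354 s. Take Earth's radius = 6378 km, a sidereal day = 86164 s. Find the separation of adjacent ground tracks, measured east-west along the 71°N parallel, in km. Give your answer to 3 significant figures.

962 km

Node shift per orbit = (6354.0/86164) × 360° = 26.55°.
Equatorial spacing = 26.55 × 111.3 km/° = 2955 km.
At 71° latitude, spacing = 2955 × cos(71°) = 962 km.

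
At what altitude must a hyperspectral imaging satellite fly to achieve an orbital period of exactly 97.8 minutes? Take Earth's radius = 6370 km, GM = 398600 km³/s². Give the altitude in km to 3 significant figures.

T = 97.8 min = 5868.0 s.
From T = 2π√(a³/μ): a = (μ T²/4π²)^(1/3) = (398600 × 5868.0² / 4π²)^(1/3) = 7032 km.
Altitude h = a − R = 7032 − 6370 = 662 km.

662 km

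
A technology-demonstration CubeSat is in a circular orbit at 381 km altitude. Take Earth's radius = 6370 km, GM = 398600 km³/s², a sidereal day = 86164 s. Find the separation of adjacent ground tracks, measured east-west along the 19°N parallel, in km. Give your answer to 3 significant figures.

2420 km

Semi-major axis a = 6370 + 381 = 6751 km. Period T = 2π√(a³/μ) = 2π√(6751³/398600) = 5520.3 s = 92.01 min.
Node shift per orbit = (5520.3/86164) × 360° = 23.06°.
Equatorial spacing = 23.06 × 111.2 km/° = 2564 km.
At 19° latitude, spacing = 2564 × cos(19°) = 2425 km.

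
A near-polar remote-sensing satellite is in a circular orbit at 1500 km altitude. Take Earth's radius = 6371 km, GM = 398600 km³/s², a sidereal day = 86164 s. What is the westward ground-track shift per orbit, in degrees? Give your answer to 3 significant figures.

Semi-major axis a = 6371 + 1500 = 7871 km. Period T = 2π√(a³/μ) = 2π√(7871³/398600) = 6949.5 s = 115.83 min.
During one orbit Earth rotates (6949.5 / 86164) × 360° = 29.04°.

29.0°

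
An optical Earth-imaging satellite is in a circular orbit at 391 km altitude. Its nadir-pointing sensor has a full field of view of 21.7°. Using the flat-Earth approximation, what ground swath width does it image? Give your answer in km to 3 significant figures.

150 km

Half-angle = 21.7°/2 = 10.85°.
Swath width ≈ 2h·tan(θ/2) = 2 × 391 × tan(10.85°) = 149.9 km.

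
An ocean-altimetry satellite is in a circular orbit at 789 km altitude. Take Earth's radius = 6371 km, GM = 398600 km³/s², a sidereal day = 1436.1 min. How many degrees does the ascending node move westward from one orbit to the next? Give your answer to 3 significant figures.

25.2°

Semi-major axis a = 6371 + 789 = 7160 km. Period T = 2π√(a³/μ) = 2π√(7160³/398600) = 6029.5 s = 100.49 min.
During one orbit Earth rotates (6029.5 / 86166) × 360° = 25.19°.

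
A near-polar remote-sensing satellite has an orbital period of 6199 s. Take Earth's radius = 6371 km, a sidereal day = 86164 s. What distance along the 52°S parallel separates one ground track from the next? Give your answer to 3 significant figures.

1770 km

Node shift per orbit = (6199.0/86164) × 360° = 25.90°.
Equatorial spacing = 25.90 × 111.2 km/° = 2880 km.
At 52° latitude, spacing = 2880 × cos(52°) = 1773 km.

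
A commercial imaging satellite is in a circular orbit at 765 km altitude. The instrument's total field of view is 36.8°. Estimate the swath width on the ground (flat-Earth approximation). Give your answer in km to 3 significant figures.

509 km

Half-angle = 36.8°/2 = 18.4°.
Swath width ≈ 2h·tan(θ/2) = 2 × 765 × tan(18.4°) = 509.0 km.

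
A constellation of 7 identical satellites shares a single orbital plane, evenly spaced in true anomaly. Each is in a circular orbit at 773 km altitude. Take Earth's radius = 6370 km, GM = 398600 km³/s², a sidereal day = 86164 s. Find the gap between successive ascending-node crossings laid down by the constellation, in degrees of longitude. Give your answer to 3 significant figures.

3.59°

Semi-major axis a = 6370 + 773 = 7143 km. Period T = 2π√(a³/μ) = 2π√(7143³/398600) = 6008.0 s = 100.13 min.
Single-satellite node shift = (6008.0/86164) × 360° = 25.10°.
With 7 satellites evenly phased, successive equator crossings are 25.10/7 = 3.586° apart.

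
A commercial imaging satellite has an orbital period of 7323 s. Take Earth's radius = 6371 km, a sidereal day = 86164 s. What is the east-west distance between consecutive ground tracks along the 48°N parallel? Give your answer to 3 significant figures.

Node shift per orbit = (7323.0/86164) × 360° = 30.60°.
Equatorial spacing = 30.60 × 111.2 km/° = 3402 km.
At 48° latitude, spacing = 3402 × cos(48°) = 2276 km.

2280 km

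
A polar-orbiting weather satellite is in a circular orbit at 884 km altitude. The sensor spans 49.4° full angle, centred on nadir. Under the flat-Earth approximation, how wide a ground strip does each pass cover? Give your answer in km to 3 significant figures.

813 km

Half-angle = 49.4°/2 = 24.7°.
Swath width ≈ 2h·tan(θ/2) = 2 × 884 × tan(24.7°) = 813.2 km.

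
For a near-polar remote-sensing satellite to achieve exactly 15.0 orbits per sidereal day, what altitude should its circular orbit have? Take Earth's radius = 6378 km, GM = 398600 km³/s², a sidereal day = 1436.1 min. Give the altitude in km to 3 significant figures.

554 km

Required period T = 86166 / 15.0 = 5744.4 s.
From T = 2π√(a³/μ): a = (μ T²/4π²)^(1/3) = (398600 × 5744.4² / 4π²)^(1/3) = 6932 km.
Altitude h = a − R = 6932 − 6378 = 554 km.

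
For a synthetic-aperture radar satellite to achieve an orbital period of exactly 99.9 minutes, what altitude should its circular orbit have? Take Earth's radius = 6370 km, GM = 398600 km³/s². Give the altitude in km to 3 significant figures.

762 km

T = 99.9 min = 5994.0 s.
From T = 2π√(a³/μ): a = (μ T²/4π²)^(1/3) = (398600 × 5994.0² / 4π²)^(1/3) = 7132 km.
Altitude h = a − R = 7132 − 6370 = 762 km.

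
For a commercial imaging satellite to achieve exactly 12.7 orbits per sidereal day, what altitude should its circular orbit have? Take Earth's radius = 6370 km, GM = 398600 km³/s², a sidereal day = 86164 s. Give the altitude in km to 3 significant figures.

1380 km

Required period T = 86164 / 12.7 = 6784.6 s.
From T = 2π√(a³/μ): a = (μ T²/4π²)^(1/3) = (398600 × 6784.6² / 4π²)^(1/3) = 7746 km.
Altitude h = a − R = 7746 − 6370 = 1376 km.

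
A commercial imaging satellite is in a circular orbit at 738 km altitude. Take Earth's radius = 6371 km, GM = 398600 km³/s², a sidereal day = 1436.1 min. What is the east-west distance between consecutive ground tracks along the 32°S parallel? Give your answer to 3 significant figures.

Semi-major axis a = 6371 + 738 = 7109 km. Period T = 2π√(a³/μ) = 2π√(7109³/398600) = 5965.2 s = 99.42 min.
Node shift per orbit = (5965.2/86166) × 360° = 24.92°.
Equatorial spacing = 24.92 × 111.2 km/° = 2771 km.
At 32° latitude, spacing = 2771 × cos(32°) = 2350 km.

2350 km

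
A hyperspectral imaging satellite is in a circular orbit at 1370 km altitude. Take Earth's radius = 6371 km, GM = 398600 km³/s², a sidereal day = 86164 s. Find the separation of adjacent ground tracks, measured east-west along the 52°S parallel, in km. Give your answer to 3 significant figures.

1940 km

Semi-major axis a = 6371 + 1370 = 7741 km. Period T = 2π√(a³/μ) = 2π√(7741³/398600) = 6778.1 s = 112.97 min.
Node shift per orbit = (6778.1/86164) × 360° = 28.32°.
Equatorial spacing = 28.32 × 111.2 km/° = 3149 km.
At 52° latitude, spacing = 3149 × cos(52°) = 1939 km.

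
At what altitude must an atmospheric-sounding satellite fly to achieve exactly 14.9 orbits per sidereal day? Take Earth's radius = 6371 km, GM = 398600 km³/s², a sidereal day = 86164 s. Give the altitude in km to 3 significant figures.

592 km

Required period T = 86164 / 14.9 = 5782.8 s.
From T = 2π√(a³/μ): a = (μ T²/4π²)^(1/3) = (398600 × 5782.8² / 4π²)^(1/3) = 6963 km.
Altitude h = a − R = 6963 − 6371 = 592 km.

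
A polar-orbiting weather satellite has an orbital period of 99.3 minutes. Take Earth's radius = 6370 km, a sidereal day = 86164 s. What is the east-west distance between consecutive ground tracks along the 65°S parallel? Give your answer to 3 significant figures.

1170 km

T = 99.3 min = 5958.0 s.
Node shift per orbit = (5958.0/86164) × 360° = 24.89°.
Equatorial spacing = 24.89 × 111.2 km/° = 2768 km.
At 65° latitude, spacing = 2768 × cos(65°) = 1170 km.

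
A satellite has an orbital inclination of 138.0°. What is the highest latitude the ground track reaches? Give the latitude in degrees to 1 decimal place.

Retrograde orbit: the ground track reaches ±(180° − i) = ±(180 − 138.0) = ±42.0°.

42.0°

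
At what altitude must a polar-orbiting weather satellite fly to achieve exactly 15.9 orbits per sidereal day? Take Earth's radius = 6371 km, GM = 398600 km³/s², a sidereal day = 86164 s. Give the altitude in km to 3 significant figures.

Required period T = 86164 / 15.9 = 5419.1 s.
From T = 2π√(a³/μ): a = (μ T²/4π²)^(1/3) = (398600 × 5419.1² / 4π²)^(1/3) = 6668 km.
Altitude h = a − R = 6668 − 6371 = 297 km.

297 km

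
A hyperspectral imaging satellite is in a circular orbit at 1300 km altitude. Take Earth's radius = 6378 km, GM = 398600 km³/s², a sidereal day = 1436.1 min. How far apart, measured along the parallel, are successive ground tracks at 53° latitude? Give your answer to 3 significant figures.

1870 km

Semi-major axis a = 6378 + 1300 = 7678 km. Period T = 2π√(a³/μ) = 2π√(7678³/398600) = 6695.5 s = 111.59 min.
Node shift per orbit = (6695.5/86166) × 360° = 27.97°.
Equatorial spacing = 27.97 × 111.3 km/° = 3114 km.
At 53° latitude, spacing = 3114 × cos(53°) = 1874 km.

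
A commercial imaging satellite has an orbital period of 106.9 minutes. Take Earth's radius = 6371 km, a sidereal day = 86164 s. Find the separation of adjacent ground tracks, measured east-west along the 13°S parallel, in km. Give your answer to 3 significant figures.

2900 km

T = 106.9 min = 6414.0 s.
Node shift per orbit = (6414.0/86164) × 360° = 26.80°.
Equatorial spacing = 26.80 × 111.2 km/° = 2980 km.
At 13° latitude, spacing = 2980 × cos(13°) = 2903 km.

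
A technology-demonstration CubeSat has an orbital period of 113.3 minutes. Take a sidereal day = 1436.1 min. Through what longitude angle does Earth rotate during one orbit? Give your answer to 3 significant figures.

28.4°

T = 113.3 min = 6798.0 s.
During one orbit Earth rotates (6798.0 / 86166) × 360° = 28.40°.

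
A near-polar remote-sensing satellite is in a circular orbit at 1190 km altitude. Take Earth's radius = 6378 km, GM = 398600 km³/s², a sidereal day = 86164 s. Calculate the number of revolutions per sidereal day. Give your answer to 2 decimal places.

13.15

Semi-major axis a = 6378 + 1190 = 7568 km. Period T = 2π√(a³/μ) = 2π√(7568³/398600) = 6552.1 s = 109.20 min.
Orbits per sidereal day = 86164 / 6552.1 = 13.151.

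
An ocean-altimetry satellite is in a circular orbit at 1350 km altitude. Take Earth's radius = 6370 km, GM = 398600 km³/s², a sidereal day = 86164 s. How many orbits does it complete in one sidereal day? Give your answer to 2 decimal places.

12.76

Semi-major axis a = 6370 + 1350 = 7720 km. Period T = 2π√(a³/μ) = 2π√(7720³/398600) = 6750.5 s = 112.51 min.
Orbits per sidereal day = 86164 / 6750.5 = 12.764.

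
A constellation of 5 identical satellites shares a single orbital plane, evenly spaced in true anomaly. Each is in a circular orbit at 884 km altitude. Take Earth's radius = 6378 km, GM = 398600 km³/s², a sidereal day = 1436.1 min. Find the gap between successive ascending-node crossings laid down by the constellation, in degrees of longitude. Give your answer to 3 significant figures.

5.15°

Semi-major axis a = 6378 + 884 = 7262 km. Period T = 2π√(a³/μ) = 2π√(7262³/398600) = 6158.8 s = 102.65 min.
Single-satellite node shift = (6158.8/86166) × 360° = 25.73°.
With 5 satellites evenly phased, successive equator crossings are 25.73/5 = 5.146° apart.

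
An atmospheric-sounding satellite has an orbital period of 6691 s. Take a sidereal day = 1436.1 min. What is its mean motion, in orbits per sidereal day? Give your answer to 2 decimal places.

Orbits per sidereal day = 86166 / 6691.0 = 12.878.

12.88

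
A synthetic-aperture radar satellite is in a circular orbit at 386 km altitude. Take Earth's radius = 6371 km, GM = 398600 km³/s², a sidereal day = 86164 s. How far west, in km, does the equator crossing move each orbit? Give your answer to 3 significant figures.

2570 km

Semi-major axis a = 6371 + 386 = 6757 km. Period T = 2π√(a³/μ) = 2π√(6757³/398600) = 5527.7 s = 92.13 min.
During one orbit Earth rotates (5527.7 / 86164) × 360° = 23.10°.
At the equator that is 23.10° × (2π·6371/360) km/° = 23.10 × 111.2 = 2568 km.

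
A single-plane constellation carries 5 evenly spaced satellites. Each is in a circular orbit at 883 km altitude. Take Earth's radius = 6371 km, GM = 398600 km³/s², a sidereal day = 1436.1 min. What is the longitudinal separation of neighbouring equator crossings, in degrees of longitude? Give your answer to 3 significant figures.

5.14°

Semi-major axis a = 6371 + 883 = 7254 km. Period T = 2π√(a³/μ) = 2π√(7254³/398600) = 6148.6 s = 102.48 min.
Single-satellite node shift = (6148.6/86166) × 360° = 25.69°.
With 5 satellites evenly phased, successive equator crossings are 25.69/5 = 5.138° apart.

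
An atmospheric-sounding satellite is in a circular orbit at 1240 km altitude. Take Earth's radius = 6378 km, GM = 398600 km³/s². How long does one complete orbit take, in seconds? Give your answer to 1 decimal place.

6617.2 seconds

Semi-major axis a = 6378 + 1240 = 7618 km. Period T = 2π√(a³/μ) = 2π√(7618³/398600) = 6617.2 s = 110.29 min.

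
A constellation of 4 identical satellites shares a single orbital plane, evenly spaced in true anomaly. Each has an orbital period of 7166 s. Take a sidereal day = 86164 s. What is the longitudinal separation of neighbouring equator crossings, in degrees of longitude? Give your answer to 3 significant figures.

7.49°

Single-satellite node shift = (7166.0/86164) × 360° = 29.94°.
With 4 satellites evenly phased, successive equator crossings are 29.94/4 = 7.485° apart.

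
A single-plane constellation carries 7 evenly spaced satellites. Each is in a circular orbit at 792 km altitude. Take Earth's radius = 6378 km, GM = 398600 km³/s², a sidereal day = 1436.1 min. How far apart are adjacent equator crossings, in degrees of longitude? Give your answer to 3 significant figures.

3.61°

Semi-major axis a = 6378 + 792 = 7170 km. Period T = 2π√(a³/μ) = 2π√(7170³/398600) = 6042.1 s = 100.70 min.
Single-satellite node shift = (6042.1/86166) × 360° = 25.24°.
With 7 satellites evenly phased, successive equator crossings are 25.24/7 = 3.606° apart.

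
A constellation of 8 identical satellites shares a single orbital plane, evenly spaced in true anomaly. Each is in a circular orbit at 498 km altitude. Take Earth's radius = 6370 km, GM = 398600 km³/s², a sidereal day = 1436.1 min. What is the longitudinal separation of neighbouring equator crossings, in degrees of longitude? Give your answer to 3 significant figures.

Semi-major axis a = 6370 + 498 = 6868 km. Period T = 2π√(a³/μ) = 2π√(6868³/398600) = 5664.4 s = 94.41 min.
Single-satellite node shift = (5664.4/86166) × 360° = 23.67°.
With 8 satellites evenly phased, successive equator crossings are 23.67/8 = 2.958° apart.

2.96°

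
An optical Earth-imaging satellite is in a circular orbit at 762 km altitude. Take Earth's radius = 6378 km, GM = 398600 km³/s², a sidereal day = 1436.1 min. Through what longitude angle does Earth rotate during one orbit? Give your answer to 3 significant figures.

Semi-major axis a = 6378 + 762 = 7140 km. Period T = 2π√(a³/μ) = 2π√(7140³/398600) = 6004.2 s = 100.07 min.
During one orbit Earth rotates (6004.2 / 86166) × 360° = 25.09°.

25.1°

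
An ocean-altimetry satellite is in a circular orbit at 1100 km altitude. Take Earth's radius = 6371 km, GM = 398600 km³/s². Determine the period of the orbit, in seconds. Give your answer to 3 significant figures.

Semi-major axis a = 6371 + 1100 = 7471 km. Period T = 2π√(a³/μ) = 2π√(7471³/398600) = 6426.6 s = 107.11 min.

6430 seconds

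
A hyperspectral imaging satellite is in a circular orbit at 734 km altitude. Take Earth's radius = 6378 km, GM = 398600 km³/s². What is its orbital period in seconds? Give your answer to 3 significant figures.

Semi-major axis a = 6378 + 734 = 7112 km. Period T = 2π√(a³/μ) = 2π√(7112³/398600) = 5969.0 s = 99.48 min.

5970 seconds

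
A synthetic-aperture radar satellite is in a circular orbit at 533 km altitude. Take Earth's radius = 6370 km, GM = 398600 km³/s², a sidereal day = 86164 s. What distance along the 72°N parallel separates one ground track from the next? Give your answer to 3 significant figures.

819 km

Semi-major axis a = 6370 + 533 = 6903 km. Period T = 2π√(a³/μ) = 2π√(6903³/398600) = 5707.8 s = 95.13 min.
Node shift per orbit = (5707.8/86164) × 360° = 23.85°.
Equatorial spacing = 23.85 × 111.2 km/° = 2651 km.
At 72° latitude, spacing = 2651 × cos(72°) = 819 km.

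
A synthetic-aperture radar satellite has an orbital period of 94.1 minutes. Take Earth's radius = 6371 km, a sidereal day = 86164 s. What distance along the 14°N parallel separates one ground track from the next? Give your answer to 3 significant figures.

2550 km

T = 94.1 min = 5646.0 s.
Node shift per orbit = (5646.0/86164) × 360° = 23.59°.
Equatorial spacing = 23.59 × 111.2 km/° = 2623 km.
At 14° latitude, spacing = 2623 × cos(14°) = 2545 km.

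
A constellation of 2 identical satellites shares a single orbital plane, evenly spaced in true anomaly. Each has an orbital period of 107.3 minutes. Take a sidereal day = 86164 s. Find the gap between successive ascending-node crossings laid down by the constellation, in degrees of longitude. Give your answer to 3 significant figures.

T = 107.3 min = 6438.0 s.
Single-satellite node shift = (6438.0/86164) × 360° = 26.90°.
With 2 satellites evenly phased, successive equator crossings are 26.90/2 = 13.449° apart.

13.4°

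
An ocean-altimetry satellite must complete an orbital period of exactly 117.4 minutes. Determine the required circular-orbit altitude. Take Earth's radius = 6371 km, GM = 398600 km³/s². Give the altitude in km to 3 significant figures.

T = 117.4 min = 7044.0 s.
From T = 2π√(a³/μ): a = (μ T²/4π²)^(1/3) = (398600 × 7044.0² / 4π²)^(1/3) = 7942 km.
Altitude h = a − R = 7942 − 6371 = 1571 km.

1570 km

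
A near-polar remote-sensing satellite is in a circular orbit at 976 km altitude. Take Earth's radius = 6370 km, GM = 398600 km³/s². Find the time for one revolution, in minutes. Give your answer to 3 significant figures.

104 min

Semi-major axis a = 6370 + 976 = 7346 km. Period T = 2π√(a³/μ) = 2π√(7346³/398600) = 6266.0 s = 104.43 min.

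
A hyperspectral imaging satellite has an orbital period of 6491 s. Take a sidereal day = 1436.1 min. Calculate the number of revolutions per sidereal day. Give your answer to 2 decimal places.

Orbits per sidereal day = 86166 / 6491.0 = 13.275.

13.27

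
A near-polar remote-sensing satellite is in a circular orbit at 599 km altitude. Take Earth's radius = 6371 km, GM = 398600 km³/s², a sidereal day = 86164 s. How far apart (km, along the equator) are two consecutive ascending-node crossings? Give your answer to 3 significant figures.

Semi-major axis a = 6371 + 599 = 6970 km. Period T = 2π√(a³/μ) = 2π√(6970³/398600) = 5791.1 s = 96.52 min.
During one orbit Earth rotates (5791.1 / 86164) × 360° = 24.20°.
At the equator that is 24.20° × (2π·6371/360) km/° = 24.20 × 111.2 = 2690 km.

2690 km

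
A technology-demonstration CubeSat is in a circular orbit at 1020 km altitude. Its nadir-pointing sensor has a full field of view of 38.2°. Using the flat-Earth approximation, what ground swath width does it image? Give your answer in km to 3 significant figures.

Half-angle = 38.2°/2 = 19.1°.
Swath width ≈ 2h·tan(θ/2) = 2 × 1020 × tan(19.1°) = 706.4 km.

706 km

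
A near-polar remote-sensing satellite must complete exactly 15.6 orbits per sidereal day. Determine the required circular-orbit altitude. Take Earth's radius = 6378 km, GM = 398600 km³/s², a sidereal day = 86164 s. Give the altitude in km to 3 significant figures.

375 km

Required period T = 86164 / 15.6 = 5523.3 s.
From T = 2π√(a³/μ): a = (μ T²/4π²)^(1/3) = (398600 × 5523.3² / 4π²)^(1/3) = 6753 km.
Altitude h = a − R = 6753 − 6378 = 375 km.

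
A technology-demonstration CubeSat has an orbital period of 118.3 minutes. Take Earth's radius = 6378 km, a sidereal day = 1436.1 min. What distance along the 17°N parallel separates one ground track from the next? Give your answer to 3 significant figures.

T = 118.3 min = 7098.0 s.
Node shift per orbit = (7098.0/86166) × 360° = 29.66°.
Equatorial spacing = 29.66 × 111.3 km/° = 3301 km.
At 17° latitude, spacing = 3301 × cos(17°) = 3157 km.

3160 km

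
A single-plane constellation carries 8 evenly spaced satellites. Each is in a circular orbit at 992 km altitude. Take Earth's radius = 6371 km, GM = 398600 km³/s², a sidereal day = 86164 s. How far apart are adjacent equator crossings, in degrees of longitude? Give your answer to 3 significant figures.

3.28°

Semi-major axis a = 6371 + 992 = 7363 km. Period T = 2π√(a³/μ) = 2π√(7363³/398600) = 6287.7 s = 104.80 min.
Single-satellite node shift = (6287.7/86164) × 360° = 26.27°.
With 8 satellites evenly phased, successive equator crossings are 26.27/8 = 3.284° apart.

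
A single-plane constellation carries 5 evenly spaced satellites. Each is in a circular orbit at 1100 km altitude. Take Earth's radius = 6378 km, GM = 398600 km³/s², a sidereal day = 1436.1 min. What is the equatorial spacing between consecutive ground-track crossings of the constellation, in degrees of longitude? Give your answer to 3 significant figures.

5.38°

Semi-major axis a = 6378 + 1100 = 7478 km. Period T = 2π√(a³/μ) = 2π√(7478³/398600) = 6435.6 s = 107.26 min.
Single-satellite node shift = (6435.6/86166) × 360° = 26.89°.
With 5 satellites evenly phased, successive equator crossings are 26.89/5 = 5.378° apart.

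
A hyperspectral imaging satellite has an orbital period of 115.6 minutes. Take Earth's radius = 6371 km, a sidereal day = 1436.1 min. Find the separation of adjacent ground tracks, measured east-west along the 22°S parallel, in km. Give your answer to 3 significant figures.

2990 km

T = 115.6 min = 6936.0 s.
Node shift per orbit = (6936.0/86166) × 360° = 28.98°.
Equatorial spacing = 28.98 × 111.2 km/° = 3222 km.
At 22° latitude, spacing = 3222 × cos(22°) = 2988 km.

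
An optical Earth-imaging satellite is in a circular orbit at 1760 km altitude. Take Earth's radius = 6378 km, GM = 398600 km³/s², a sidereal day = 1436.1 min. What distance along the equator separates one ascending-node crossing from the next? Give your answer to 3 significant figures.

Semi-major axis a = 6378 + 1760 = 8138 km. Period T = 2π√(a³/μ) = 2π√(8138³/398600) = 7306.1 s = 121.77 min.
During one orbit Earth rotates (7306.1 / 86166) × 360° = 30.52°.
At the equator that is 30.52° × (2π·6378/360) km/° = 30.52 × 111.3 = 3398 km.

3400 km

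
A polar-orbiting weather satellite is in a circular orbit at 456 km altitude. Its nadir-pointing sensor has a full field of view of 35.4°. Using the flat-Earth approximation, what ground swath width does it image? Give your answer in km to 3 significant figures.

Half-angle = 35.4°/2 = 17.7°.
Swath width ≈ 2h·tan(θ/2) = 2 × 456 × tan(17.7°) = 291.1 km.

291 km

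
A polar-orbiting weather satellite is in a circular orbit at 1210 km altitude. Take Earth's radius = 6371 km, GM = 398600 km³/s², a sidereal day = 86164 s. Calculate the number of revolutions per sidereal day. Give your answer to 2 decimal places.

Semi-major axis a = 6371 + 1210 = 7581 km. Period T = 2π√(a³/μ) = 2π√(7581³/398600) = 6569.0 s = 109.48 min.
Orbits per sidereal day = 86164 / 6569.0 = 13.117.

13.12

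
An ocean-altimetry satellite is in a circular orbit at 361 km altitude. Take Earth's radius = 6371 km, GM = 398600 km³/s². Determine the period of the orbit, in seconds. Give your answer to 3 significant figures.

Semi-major axis a = 6371 + 361 = 6732 km. Period T = 2π√(a³/μ) = 2π√(6732³/398600) = 5497.0 s = 91.62 min.

5500 seconds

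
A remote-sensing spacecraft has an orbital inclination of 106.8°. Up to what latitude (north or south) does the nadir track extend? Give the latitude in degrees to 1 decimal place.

73.2°

Retrograde orbit: the ground track reaches ±(180° − i) = ±(180 − 106.8) = ±73.2°.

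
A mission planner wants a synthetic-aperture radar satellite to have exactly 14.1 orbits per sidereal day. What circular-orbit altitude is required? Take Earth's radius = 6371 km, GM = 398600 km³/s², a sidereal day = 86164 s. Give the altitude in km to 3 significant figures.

Required period T = 86164 / 14.1 = 6110.9 s.
From T = 2π√(a³/μ): a = (μ T²/4π²)^(1/3) = (398600 × 6110.9² / 4π²)^(1/3) = 7224 km.
Altitude h = a − R = 7224 − 6371 = 853 km.

853 km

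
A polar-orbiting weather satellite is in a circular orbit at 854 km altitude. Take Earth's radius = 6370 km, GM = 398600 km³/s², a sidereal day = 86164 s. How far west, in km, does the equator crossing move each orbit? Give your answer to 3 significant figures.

2840 km

Semi-major axis a = 6370 + 854 = 7224 km. Period T = 2π√(a³/μ) = 2π√(7224³/398600) = 6110.5 s = 101.84 min.
During one orbit Earth rotates (6110.5 / 86164) × 360° = 25.53°.
At the equator that is 25.53° × (2π·6370/360) km/° = 25.53 × 111.2 = 2838 km.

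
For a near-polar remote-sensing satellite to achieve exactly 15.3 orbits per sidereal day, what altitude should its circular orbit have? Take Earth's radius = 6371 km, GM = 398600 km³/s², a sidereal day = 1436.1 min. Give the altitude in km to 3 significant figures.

Required period T = 86166 / 15.3 = 5631.8 s.
From T = 2π√(a³/μ): a = (μ T²/4π²)^(1/3) = (398600 × 5631.8² / 4π²)^(1/3) = 6842 km.
Altitude h = a − R = 6842 − 6371 = 471 km.

471 km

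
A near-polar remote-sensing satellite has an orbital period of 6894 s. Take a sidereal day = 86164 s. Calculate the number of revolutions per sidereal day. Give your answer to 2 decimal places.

Orbits per sidereal day = 86164 / 6894.0 = 12.498.

12.50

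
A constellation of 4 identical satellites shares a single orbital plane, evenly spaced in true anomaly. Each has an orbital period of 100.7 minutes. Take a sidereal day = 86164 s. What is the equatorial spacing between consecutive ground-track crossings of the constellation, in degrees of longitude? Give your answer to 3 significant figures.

6.31°

T = 100.7 min = 6042.0 s.
Single-satellite node shift = (6042.0/86164) × 360° = 25.24°.
With 4 satellites evenly phased, successive equator crossings are 25.24/4 = 6.311° apart.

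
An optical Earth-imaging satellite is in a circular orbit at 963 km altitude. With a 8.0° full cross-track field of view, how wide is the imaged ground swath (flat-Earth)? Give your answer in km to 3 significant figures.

135 km

Half-angle = 8.0°/2 = 4°.
Swath width ≈ 2h·tan(θ/2) = 2 × 963 × tan(4°) = 134.7 km.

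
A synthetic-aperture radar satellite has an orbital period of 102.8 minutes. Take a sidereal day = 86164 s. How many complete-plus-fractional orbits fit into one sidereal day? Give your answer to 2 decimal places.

13.97

T = 102.8 min = 6168.0 s.
Orbits per sidereal day = 86164 / 6168.0 = 13.970.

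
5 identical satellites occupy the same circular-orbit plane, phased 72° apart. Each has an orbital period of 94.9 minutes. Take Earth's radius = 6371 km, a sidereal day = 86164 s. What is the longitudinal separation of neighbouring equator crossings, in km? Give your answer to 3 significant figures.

529 km

T = 94.9 min = 5694.0 s.
Single-satellite node shift = (5694.0/86164) × 360° = 23.79°.
With 5 satellites evenly phased, successive equator crossings are 23.79/5 = 4.758° apart.
That is 4.758 × 111.2 = 529 km at the equator.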